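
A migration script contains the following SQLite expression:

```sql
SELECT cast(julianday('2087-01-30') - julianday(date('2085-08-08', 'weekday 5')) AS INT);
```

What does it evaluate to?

538

`weekday 5` advances to the next Friday; 2085-08-08 is a Wednesday, so it moves forward to 2085-08-10.
21 days remain in August 2085 after the 10th (31 − 10).
Full months from September 2085 through December 2086 contribute their day counts.
Then 30 days into January 2087.
Total: 21 + 30 + 31 + 30 + 31 + 31 + 28 + 31 + 30 + 31 + 30 + 31 + 31 + 30 + 31 + 30 + 31 + 30 = 538.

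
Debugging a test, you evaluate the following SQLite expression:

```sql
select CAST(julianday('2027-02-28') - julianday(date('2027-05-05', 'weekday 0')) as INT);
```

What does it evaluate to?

-70

`weekday 0` advances to the next Sunday; 2027-05-05 is a Wednesday, so it moves forward to 2027-05-09.
0 days remain in February 2027 after the 28th (28 − 28).
March 2027: 31 days.
April 2027: 30 days.
Then 9 days into May 2027.
Total: 0 + 31 + 30 + 9 = 70.
The subtraction is earlier − later, so the result is −70 → -70.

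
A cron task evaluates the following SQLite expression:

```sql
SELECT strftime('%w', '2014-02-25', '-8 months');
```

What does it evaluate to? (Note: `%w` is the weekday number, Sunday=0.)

First apply '-8 months': 2014-02-25 → 2013-06-25.
2013-06-25 is a Tuesday; with Sunday=0 that is 2.

2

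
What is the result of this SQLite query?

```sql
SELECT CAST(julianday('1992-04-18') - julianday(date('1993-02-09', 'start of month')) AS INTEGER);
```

`start of month` rewinds 1993-02-09 to 1993-02-01.
12 days remain in April 1992 after the 18th (30 − 18).
Full months from May 1992 through January 1993 contribute their day counts.
Then 1 day into February 1993.
Total: 12 + 31 + 30 + 31 + 31 + 30 + 31 + 30 + 31 + 31 + 1 = 289.
The subtraction is earlier − later, so the result is −289 → -289.

-289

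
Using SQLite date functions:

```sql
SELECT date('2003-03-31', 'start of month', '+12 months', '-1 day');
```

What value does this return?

2004-02-29

`start of month` rewinds 2003-03-31 to 2003-03-01.
Adding +12 months to 2003-03-01 gives 2004-03-01.
Going back 1 day from 2004-03-01 reaches 2004-02-29 (last day of February, 29 days).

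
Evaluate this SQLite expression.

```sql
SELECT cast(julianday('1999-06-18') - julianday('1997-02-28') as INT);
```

840

0 days remain in February 1997 after the 28th (28 − 28).
Full months from March 1997 through May 1999 contribute their day counts.
Then 18 days into June 1999.
Total: 0 + 31 + 30 + 31 + 30 + 31 + 31 + 30 + 31 + 30 + 31 + 31 + 28 + 31 + 30 + 31 + 30 + 31 + 31 + 30 + 31 + 30 + 31 + 31 + 28 + 31 + 30 + 31 + 18 = 840.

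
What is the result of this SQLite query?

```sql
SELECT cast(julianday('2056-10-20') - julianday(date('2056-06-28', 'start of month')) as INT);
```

141

`start of month` rewinds 2056-06-28 to 2056-06-01.
29 days remain in June 2056 after the 1st (30 − 1).
July 2056: 31 days.
August 2056: 31 days.
September 2056: 30 days.
Then 20 days into October 2056.
Total: 29 + 31 + 31 + 30 + 20 = 141.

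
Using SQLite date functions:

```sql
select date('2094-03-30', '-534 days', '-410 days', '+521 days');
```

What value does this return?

Applying '-534 days' to 2094-03-30: counting 534 days back gives 2092-10-12.
Applying '-410 days' to 2092-10-12: counting 410 days back gives 2091-08-29.
Applying '+521 days' to 2091-08-29: counting 521 days forward gives 2093-01-31.

2093-01-31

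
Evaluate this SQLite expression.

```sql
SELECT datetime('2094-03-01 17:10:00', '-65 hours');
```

-65 hours from 2094-03-01 17:10:00 is 2094-02-27 00:10:00 (crosses midnight).

2094-02-27 00:10:00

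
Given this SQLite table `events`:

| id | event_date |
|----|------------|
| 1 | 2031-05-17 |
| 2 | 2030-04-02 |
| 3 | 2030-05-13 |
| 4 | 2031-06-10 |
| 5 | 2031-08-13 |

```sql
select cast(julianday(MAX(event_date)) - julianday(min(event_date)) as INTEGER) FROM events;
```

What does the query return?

498

MIN = 2030-04-02, MAX = 2031-08-13.
28 days remain in April 2030 after the 2nd (30 − 2).
Full months from May 2030 through July 2031 contribute their day counts.
Then 13 days into August 2031.
Total: 28 + 31 + 30 + 31 + 31 + 30 + 31 + 30 + 31 + 31 + 28 + 31 + 30 + 31 + 30 + 31 + 13 = 498.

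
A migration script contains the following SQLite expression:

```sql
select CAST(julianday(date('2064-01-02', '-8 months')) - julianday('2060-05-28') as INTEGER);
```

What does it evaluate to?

Adding -8 months to 2064-01-02 gives 2063-05-02.
3 days remain in May 2060 after the 28th (31 − 28).
Full months from June 2060 through April 2063 contribute their day counts.
Then 2 days into May 2063.
Total: 3 + 30 + 31 + 31 + 30 + 31 + 30 + 31 + 31 + 28 + 31 + 30 + 31 + 30 + 31 + 31 + 30 + 31 + 30 + 31 + 31 + 28 + 31 + 30 + 31 + 30 + 31 + 31 + 30 + 31 + 30 + 31 + 31 + 28 + 31 + 30 + 2 = 1069.

1069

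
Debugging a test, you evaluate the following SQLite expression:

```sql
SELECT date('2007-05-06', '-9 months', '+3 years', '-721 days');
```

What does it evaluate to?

Adding -9 months to 2007-05-06 gives 2006-08-06.
Adding +3 years to 2006-08-06 gives 2009-08-06.
Applying '-721 days' to 2009-08-06: counting 721 days back gives 2007-08-16.

2007-08-16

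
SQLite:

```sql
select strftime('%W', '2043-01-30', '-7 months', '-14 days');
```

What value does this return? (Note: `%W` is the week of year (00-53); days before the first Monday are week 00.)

First apply '-7 months', '-14 days': 2043-01-30 → 2042-06-16.
2042-06-16 is a Monday. SQLite's %W counts Mondays since the year started; the result is 24.

24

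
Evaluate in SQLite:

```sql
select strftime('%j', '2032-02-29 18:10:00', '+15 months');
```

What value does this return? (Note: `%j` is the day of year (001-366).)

149

First apply '+15 months': 2032-02-29 18:10:00 → 2033-05-29 18:10:00.
Day-of-year for 2033-05-29: days since 2033-01-01 inclusive = 149, zero-padded to 149.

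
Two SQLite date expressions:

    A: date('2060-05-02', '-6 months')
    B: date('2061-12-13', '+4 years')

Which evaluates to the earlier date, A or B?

A

A = 2059-11-02.
B = 2065-12-13.
A is earlier.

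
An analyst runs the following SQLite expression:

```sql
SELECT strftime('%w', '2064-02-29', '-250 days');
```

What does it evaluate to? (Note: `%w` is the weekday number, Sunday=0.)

0

First apply '-250 days': 2064-02-29 → 2063-06-24.
2063-06-24 is a Sunday; with Sunday=0 that is 0.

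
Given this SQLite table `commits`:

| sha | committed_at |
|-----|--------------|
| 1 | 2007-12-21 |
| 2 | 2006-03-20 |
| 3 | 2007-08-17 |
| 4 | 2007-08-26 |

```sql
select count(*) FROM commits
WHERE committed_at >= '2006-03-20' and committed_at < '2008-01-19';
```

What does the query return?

Rows in [2006-03-20, 2008-01-19): 2007-12-21, 2006-03-20, 2007-08-17, 2007-08-26 → 4 rows.

4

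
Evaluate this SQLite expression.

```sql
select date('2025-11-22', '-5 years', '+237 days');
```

Adding -5 years to 2025-11-22 gives 2020-11-22.
Applying '+237 days' to 2020-11-22: counting 237 days forward gives 2021-07-17.

2021-07-17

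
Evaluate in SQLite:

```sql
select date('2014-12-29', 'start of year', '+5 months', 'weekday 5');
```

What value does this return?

2014-06-06

`start of year` rewinds 2014-12-29 to 2014-01-01.
Adding +5 months to 2014-01-01 gives 2014-06-01.
`weekday 5` advances to the next Friday; 2014-06-01 is a Sunday, so it moves forward to 2014-06-06.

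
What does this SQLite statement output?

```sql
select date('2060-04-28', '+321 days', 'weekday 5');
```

2061-03-18

Applying '+321 days' to 2060-04-28: counting 321 days forward gives 2061-03-15.
`weekday 5` advances to the next Friday; 2061-03-15 is a Tuesday, so it moves forward to 2061-03-18.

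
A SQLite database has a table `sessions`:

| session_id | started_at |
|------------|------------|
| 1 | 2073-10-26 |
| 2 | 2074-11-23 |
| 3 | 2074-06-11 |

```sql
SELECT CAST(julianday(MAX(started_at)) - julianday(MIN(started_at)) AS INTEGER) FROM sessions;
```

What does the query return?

MIN = 2073-10-26, MAX = 2074-11-23.
5 days remain in October 2073 after the 26th (31 − 26).
Full months from November 2073 through October 2074 contribute their day counts.
Then 23 days into November 2074.
Total: 5 + 30 + 31 + 31 + 28 + 31 + 30 + 31 + 30 + 31 + 31 + 30 + 31 + 23 = 393.

393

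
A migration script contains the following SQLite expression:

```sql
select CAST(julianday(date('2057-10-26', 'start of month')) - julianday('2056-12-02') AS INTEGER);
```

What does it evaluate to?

303

`start of month` rewinds 2057-10-26 to 2057-10-01.
29 days remain in December 2056 after the 2nd (31 − 2).
Full months from January 2057 through September 2057 contribute their day counts.
Then 1 day into October 2057.
Total: 29 + 31 + 28 + 31 + 30 + 31 + 30 + 31 + 31 + 30 + 1 = 303.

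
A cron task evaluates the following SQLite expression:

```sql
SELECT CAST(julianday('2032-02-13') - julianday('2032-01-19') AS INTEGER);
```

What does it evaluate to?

12 days remain in January 2032 after the 19th (31 − 19).
Then 13 days into February 2032.
Total: 12 + 13 = 25.

25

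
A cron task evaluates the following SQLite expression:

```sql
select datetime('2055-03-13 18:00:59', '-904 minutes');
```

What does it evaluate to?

904 minutes = 15h 4m; -904 minutes from 2055-03-13 18:00:59 is 2055-03-13 02:56:59.

2055-03-13 02:56:59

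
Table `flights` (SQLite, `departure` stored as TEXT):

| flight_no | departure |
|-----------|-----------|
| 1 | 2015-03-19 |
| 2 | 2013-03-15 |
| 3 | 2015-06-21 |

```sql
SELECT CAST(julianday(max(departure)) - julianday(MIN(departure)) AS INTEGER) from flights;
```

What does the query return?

MIN = 2013-03-15, MAX = 2015-06-21.
16 days remain in March 2013 after the 15th (31 − 15).
Full months from April 2013 through May 2015 contribute their day counts.
Then 21 days into June 2015.
Total: 16 + 30 + 31 + 30 + 31 + 31 + 30 + 31 + 30 + 31 + 31 + 28 + 31 + 30 + 31 + 30 + 31 + 31 + 30 + 31 + 30 + 31 + 31 + 28 + 31 + 30 + 31 + 21 = 828.

828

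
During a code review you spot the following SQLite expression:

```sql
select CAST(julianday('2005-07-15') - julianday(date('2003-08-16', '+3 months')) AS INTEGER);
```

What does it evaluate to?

607

Adding +3 months to 2003-08-16 gives 2003-11-16.
14 days remain in November 2003 after the 16th (30 − 16).
Full months from December 2003 through June 2005 contribute their day counts.
Then 15 days into July 2005.
Total: 14 + 31 + 31 + 29 + 31 + 30 + 31 + 30 + 31 + 31 + 30 + 31 + 30 + 31 + 31 + 28 + 31 + 30 + 31 + 30 + 15 = 607.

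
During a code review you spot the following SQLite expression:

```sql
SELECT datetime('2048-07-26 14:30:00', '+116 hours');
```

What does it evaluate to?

2048-07-31 10:30:00

+116 hours from 2048-07-26 14:30:00 is 2048-07-31 10:30:00 (crosses midnight).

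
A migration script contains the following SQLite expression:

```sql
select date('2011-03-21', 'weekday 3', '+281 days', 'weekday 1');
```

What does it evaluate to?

2012-01-02

`weekday 3` advances to the next Wednesday; 2011-03-21 is a Monday, so it moves forward to 2011-03-23.
Applying '+281 days' to 2011-03-23: counting 281 days forward gives 2011-12-29.
`weekday 1` advances to the next Monday; 2011-12-29 is a Thursday, so it moves forward to 2012-01-02.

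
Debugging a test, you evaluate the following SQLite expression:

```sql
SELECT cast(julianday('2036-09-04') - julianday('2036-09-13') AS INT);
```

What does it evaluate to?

-9

Both dates are in September 2036: 13 − 4 = 9.
The subtraction is earlier − later, so the result is −9 → -9.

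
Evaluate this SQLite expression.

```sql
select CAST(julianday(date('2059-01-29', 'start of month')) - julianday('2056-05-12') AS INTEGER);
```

964

`start of month` rewinds 2059-01-29 to 2059-01-01.
19 days remain in May 2056 after the 12th (31 − 12).
Full months from June 2056 through December 2058 contribute their day counts.
Then 1 day into January 2059.
Total: 19 + 30 + 31 + 31 + 30 + 31 + 30 + 31 + 31 + 28 + 31 + 30 + 31 + 30 + 31 + 31 + 30 + 31 + 30 + 31 + 31 + 28 + 31 + 30 + 31 + 30 + 31 + 31 + 30 + 31 + 30 + 31 + 1 = 964.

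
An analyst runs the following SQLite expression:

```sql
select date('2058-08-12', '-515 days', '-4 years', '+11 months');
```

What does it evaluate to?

2054-02-15

Applying '-515 days' to 2058-08-12: counting 515 days back gives 2057-03-15.
Adding -4 years to 2057-03-15 gives 2053-03-15.
Adding +11 months to 2053-03-15 gives 2054-02-15.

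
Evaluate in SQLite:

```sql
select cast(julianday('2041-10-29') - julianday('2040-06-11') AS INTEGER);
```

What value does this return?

19 days remain in June 2040 after the 11th (30 − 11).
Full months from July 2040 through September 2041 contribute their day counts.
Then 29 days into October 2041.
Total: 19 + 31 + 31 + 30 + 31 + 30 + 31 + 31 + 28 + 31 + 30 + 31 + 30 + 31 + 31 + 30 + 29 = 505.

505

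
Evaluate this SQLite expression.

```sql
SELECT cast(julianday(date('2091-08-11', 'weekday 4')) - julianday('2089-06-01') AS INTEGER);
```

`weekday 4` advances to the next Thursday; 2091-08-11 is a Saturday, so it moves forward to 2091-08-16.
29 days remain in June 2089 after the 1st (30 − 1).
Full months from July 2089 through July 2091 contribute their day counts.
Then 16 days into August 2091.
Total: 29 + 31 + 31 + 30 + 31 + 30 + 31 + 31 + 28 + 31 + 30 + 31 + 30 + 31 + 31 + 30 + 31 + 30 + 31 + 31 + 28 + 31 + 30 + 31 + 30 + 31 + 16 = 806.

806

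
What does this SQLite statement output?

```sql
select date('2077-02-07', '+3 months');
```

Adding +3 months to 2077-02-07 gives 2077-05-07.

2077-05-07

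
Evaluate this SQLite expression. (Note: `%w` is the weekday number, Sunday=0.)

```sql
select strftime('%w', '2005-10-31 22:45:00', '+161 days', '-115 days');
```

5

First apply '+161 days', '-115 days': 2005-10-31 22:45:00 → 2005-12-16 22:45:00.
2005-12-16 is a Friday; with Sunday=0 that is 5.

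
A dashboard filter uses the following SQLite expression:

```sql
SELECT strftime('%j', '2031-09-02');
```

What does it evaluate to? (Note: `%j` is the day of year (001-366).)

Day-of-year for 2031-09-02: days since 2031-01-01 inclusive = 245, zero-padded to 245.

245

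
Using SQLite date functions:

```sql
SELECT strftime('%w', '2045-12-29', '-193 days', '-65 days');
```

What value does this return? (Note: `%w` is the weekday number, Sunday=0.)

6

First apply '-193 days', '-65 days': 2045-12-29 → 2045-04-15.
2045-04-15 is a Saturday; with Sunday=0 that is 6.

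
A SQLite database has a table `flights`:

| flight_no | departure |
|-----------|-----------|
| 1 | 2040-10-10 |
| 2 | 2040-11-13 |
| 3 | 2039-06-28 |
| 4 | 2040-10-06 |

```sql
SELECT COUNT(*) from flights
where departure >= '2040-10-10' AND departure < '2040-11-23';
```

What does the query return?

Rows in [2040-10-10, 2040-11-23): 2040-10-10, 2040-11-13 → 2 rows.

2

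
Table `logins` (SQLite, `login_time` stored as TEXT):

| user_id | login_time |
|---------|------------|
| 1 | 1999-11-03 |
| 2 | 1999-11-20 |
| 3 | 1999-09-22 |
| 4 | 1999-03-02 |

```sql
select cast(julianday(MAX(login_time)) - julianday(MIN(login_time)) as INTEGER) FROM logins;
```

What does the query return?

263

MIN = 1999-03-02, MAX = 1999-11-20.
29 days remain in March 1999 after the 2nd (31 − 2).
Full months from April 1999 through October 1999 contribute their day counts.
Then 20 days into November 1999.
Total: 29 + 30 + 31 + 30 + 31 + 31 + 30 + 31 + 20 = 263.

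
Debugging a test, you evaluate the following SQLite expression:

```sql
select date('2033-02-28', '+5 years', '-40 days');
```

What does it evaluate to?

Adding +5 years to 2033-02-28 gives 2038-02-28.
Going back 28 days from 2038-02-28 reaches 2038-01-31 (last day of January, 31 days).
Going back 12 days within January lands on 2038-01-19.

2038-01-19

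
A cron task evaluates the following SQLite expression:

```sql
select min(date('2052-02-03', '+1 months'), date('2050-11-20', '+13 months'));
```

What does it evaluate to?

2051-12-20

date('2052-02-03', '+1 months') → 2052-03-03.
date('2050-11-20', '+13 months') → 2051-12-20.
Earlier of the two is 2051-12-20.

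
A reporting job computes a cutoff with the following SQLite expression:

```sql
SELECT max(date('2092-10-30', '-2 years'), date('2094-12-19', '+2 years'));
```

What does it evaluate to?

2096-12-19

date('2092-10-30', '-2 years') → 2090-10-30.
date('2094-12-19', '+2 years') → 2096-12-19.
Later of the two is 2096-12-19.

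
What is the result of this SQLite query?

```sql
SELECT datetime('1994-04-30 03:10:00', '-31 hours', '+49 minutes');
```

-31 hours from 1994-04-30 03:10:00 is 1994-04-28 20:10:00 (crosses midnight).
+49 minutes from 1994-04-28 20:10:00 is 1994-04-28 20:59:00.

1994-04-28 20:59:00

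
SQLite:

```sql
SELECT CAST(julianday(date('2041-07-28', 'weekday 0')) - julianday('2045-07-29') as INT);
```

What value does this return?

`weekday 0` advances to the next Sunday; 2041-07-28 is already a Sunday, so it stays at 2041-07-28.
3 days remain in July 2041 after the 28th (31 − 28).
Full months from August 2041 through June 2045 contribute their day counts.
Then 29 days into July 2045.
Total: 3 + 31 + 30 + 31 + 30 + 31 + 31 + 28 + 31 + 30 + 31 + 30 + 31 + 31 + 30 + 31 + 30 + 31 + 31 + 28 + 31 + 30 + 31 + 30 + 31 + 31 + 30 + 31 + 30 + 31 + 31 + 29 + 31 + 30 + 31 + 30 + 31 + 31 + 30 + 31 + 30 + 31 + 31 + 28 + 31 + 30 + 31 + 30 + 29 = 1462.
The subtraction is earlier − later, so the result is −1462 → -1462.

-1462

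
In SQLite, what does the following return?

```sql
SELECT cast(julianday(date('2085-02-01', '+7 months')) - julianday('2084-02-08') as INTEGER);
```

571

Adding +7 months to 2085-02-01 gives 2085-09-01.
21 days remain in February 2084 after the 8th (29 − 8).
Full months from March 2084 through August 2085 contribute their day counts.
Then 1 day into September 2085.
Total: 21 + 31 + 30 + 31 + 30 + 31 + 31 + 30 + 31 + 30 + 31 + 31 + 28 + 31 + 30 + 31 + 30 + 31 + 31 + 1 = 571.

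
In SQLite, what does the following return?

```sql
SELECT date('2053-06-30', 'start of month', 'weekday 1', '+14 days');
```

2053-06-16

`start of month` rewinds 2053-06-30 to 2053-06-01.
`weekday 1` advances to the next Monday; 2053-06-01 is a Sunday, so it moves forward to 2053-06-02.
Advancing 14 more days within June lands on 2053-06-16.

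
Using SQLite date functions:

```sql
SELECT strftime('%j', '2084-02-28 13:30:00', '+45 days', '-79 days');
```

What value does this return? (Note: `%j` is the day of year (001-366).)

First apply '+45 days', '-79 days': 2084-02-28 13:30:00 → 2084-01-25 13:30:00.
Day-of-year for 2084-01-25: days since 2084-01-01 inclusive = 25, zero-padded to 025.

025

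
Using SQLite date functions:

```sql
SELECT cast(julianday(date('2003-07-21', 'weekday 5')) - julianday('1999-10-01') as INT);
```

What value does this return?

1393

`weekday 5` advances to the next Friday; 2003-07-21 is a Monday, so it moves forward to 2003-07-25.
30 days remain in October 1999 after the 1st (31 − 1).
Full months from November 1999 through June 2003 contribute their day counts.
Then 25 days into July 2003.
Total: 30 + 30 + 31 + 31 + 29 + 31 + 30 + 31 + 30 + 31 + 31 + 30 + 31 + 30 + 31 + 31 + 28 + 31 + 30 + 31 + 30 + 31 + 31 + 30 + 31 + 30 + 31 + 31 + 28 + 31 + 30 + 31 + 30 + 31 + 31 + 30 + 31 + 30 + 31 + 31 + 28 + 31 + 30 + 31 + 30 + 25 = 1393.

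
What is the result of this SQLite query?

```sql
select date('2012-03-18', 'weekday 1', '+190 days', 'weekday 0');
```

`weekday 1` advances to the next Monday; 2012-03-18 is a Sunday, so it moves forward to 2012-03-19.
Applying '+190 days' to 2012-03-19: counting 190 days forward gives 2012-09-25.
`weekday 0` advances to the next Sunday; 2012-09-25 is a Tuesday, so it moves forward to 2012-09-30.

2012-09-30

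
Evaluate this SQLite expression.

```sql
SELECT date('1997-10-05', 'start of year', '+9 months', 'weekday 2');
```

1997-10-07

`start of year` rewinds 1997-10-05 to 1997-01-01.
Adding +9 months to 1997-01-01 gives 1997-10-01.
`weekday 2` advances to the next Tuesday; 1997-10-01 is a Wednesday, so it moves forward to 1997-10-07.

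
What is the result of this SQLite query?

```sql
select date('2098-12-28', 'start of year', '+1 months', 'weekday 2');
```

2098-02-04

`start of year` rewinds 2098-12-28 to 2098-01-01.
Adding +1 month to 2098-01-01 gives 2098-02-01.
`weekday 2` advances to the next Tuesday; 2098-02-01 is a Saturday, so it moves forward to 2098-02-04.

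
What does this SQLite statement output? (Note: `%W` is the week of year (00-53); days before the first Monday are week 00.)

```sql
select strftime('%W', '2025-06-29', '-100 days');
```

First apply '-100 days': 2025-06-29 → 2025-03-21.
2025-03-21 is a Friday. SQLite's %W counts Mondays since the year started; the result is 11.

11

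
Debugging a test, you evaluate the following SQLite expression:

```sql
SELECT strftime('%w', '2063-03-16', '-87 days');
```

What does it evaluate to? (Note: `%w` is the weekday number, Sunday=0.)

2

First apply '-87 days': 2063-03-16 → 2062-12-19.
2062-12-19 is a Tuesday; with Sunday=0 that is 2.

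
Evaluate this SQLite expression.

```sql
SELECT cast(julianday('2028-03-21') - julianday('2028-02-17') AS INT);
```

12 days remain in February 2028 after the 17th (29 − 17).
Then 21 days into March 2028.
Total: 12 + 21 = 33.

33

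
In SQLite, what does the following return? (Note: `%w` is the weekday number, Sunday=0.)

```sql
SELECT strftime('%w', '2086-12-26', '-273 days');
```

4

First apply '-273 days': 2086-12-26 → 2086-03-28.
2086-03-28 is a Thursday; with Sunday=0 that is 4.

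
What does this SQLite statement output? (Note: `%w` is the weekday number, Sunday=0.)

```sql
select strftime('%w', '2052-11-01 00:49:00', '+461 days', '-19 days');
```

First apply '+461 days', '-19 days': 2052-11-01 00:49:00 → 2054-01-17 00:49:00.
2054-01-17 is a Saturday; with Sunday=0 that is 6.

6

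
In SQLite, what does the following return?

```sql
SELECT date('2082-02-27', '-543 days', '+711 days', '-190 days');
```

2082-02-05

Applying '-543 days' to 2082-02-27: counting 543 days back gives 2080-09-02.
Applying '+711 days' to 2080-09-02: counting 711 days forward gives 2082-08-14.
Applying '-190 days' to 2082-08-14: counting 190 days back gives 2082-02-05.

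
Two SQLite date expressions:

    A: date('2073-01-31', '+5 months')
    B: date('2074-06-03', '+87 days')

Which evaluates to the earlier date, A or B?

A = 2073-07-01.
B = 2074-08-29.
A is earlier.

A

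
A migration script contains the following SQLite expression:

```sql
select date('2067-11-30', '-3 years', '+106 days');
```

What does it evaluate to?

2065-03-16

Adding -3 years to 2067-11-30 gives 2064-11-30.
Applying '+106 days' to 2064-11-30: counting 106 days forward gives 2065-03-16.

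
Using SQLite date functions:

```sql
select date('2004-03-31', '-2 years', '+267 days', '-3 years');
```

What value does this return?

1999-12-23

Adding -2 years to 2004-03-31 gives 2002-03-31.
Applying '+267 days' to 2002-03-31: counting 267 days forward gives 2002-12-23.
Adding -3 years to 2002-12-23 gives 1999-12-23.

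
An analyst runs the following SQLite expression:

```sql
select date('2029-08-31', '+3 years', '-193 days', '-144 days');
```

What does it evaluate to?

Adding +3 years to 2029-08-31 gives 2032-08-31.
Applying '-193 days' to 2032-08-31: counting 193 days back gives 2032-02-20.
Applying '-144 days' to 2032-02-20: counting 144 days back gives 2031-09-29.

2031-09-29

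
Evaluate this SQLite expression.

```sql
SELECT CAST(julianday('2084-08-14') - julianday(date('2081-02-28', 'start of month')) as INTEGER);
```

1290

`start of month` rewinds 2081-02-28 to 2081-02-01.
27 days remain in February 2081 after the 1st (28 − 1).
Full months from March 2081 through July 2084 contribute their day counts.
Then 14 days into August 2084.
Total: 27 + 31 + 30 + 31 + 30 + 31 + 31 + 30 + 31 + 30 + 31 + 31 + 28 + 31 + 30 + 31 + 30 + 31 + 31 + 30 + 31 + 30 + 31 + 31 + 28 + 31 + 30 + 31 + 30 + 31 + 31 + 30 + 31 + 30 + 31 + 31 + 29 + 31 + 30 + 31 + 30 + 31 + 14 = 1290.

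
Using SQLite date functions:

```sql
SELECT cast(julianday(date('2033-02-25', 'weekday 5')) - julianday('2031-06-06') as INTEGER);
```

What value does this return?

630

`weekday 5` advances to the next Friday; 2033-02-25 is already a Friday, so it stays at 2033-02-25.
24 days remain in June 2031 after the 6th (30 − 6).
Full months from July 2031 through January 2033 contribute their day counts.
Then 25 days into February 2033.
Total: 24 + 31 + 31 + 30 + 31 + 30 + 31 + 31 + 29 + 31 + 30 + 31 + 30 + 31 + 31 + 30 + 31 + 30 + 31 + 31 + 25 = 630.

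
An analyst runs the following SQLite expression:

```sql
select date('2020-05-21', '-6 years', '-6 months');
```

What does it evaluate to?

2013-11-21

Adding -6 years to 2020-05-21 gives 2014-05-21.
Adding -6 months to 2014-05-21 gives 2013-11-21.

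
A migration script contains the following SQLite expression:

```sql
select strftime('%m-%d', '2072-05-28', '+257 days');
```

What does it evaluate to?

02-09

First apply '+257 days': 2072-05-28 → 2073-02-09.
`%m-%d` extracts the month-day: 02-09.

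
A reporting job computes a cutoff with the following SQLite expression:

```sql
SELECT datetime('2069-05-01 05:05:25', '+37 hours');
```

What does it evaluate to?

2069-05-02 18:05:25

+37 hours from 2069-05-01 05:05:25 is 2069-05-02 18:05:25 (crosses midnight).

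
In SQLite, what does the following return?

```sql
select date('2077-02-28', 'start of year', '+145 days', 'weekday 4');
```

2077-05-27

`start of year` rewinds 2077-02-28 to 2077-01-01.
Applying '+145 days' to 2077-01-01: counting 145 days forward gives 2077-05-26.
`weekday 4` advances to the next Thursday; 2077-05-26 is a Wednesday, so it moves forward to 2077-05-27.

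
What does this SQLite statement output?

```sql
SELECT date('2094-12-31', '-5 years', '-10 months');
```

Adding -5 years to 2094-12-31 gives 2089-12-31.
Adding -10 months to 2089-12-31 targets 2089-02-31. February 2089 has only 28 days, so SQLite normalizes the 3-day overflow forward to 2089-03-03.

2089-03-03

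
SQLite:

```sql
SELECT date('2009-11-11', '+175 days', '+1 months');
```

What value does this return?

2010-06-05

Applying '+175 days' to 2009-11-11: counting 175 days forward gives 2010-05-05.
Adding +1 month to 2010-05-05 gives 2010-06-05.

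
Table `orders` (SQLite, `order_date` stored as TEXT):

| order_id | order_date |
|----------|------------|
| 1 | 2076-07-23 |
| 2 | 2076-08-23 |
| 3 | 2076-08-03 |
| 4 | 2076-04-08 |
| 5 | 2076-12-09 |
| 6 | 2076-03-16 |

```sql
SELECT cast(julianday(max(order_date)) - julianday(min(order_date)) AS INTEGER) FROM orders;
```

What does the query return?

MIN = 2076-03-16, MAX = 2076-12-09.
15 days remain in March 2076 after the 16th (31 − 16).
Full months from April 2076 through November 2076 contribute their day counts.
Then 9 days into December 2076.
Total: 15 + 30 + 31 + 30 + 31 + 31 + 30 + 31 + 30 + 9 = 268.

268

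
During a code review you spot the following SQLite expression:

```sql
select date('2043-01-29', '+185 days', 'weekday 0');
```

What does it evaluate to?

2043-08-02

Applying '+185 days' to 2043-01-29: counting 185 days forward gives 2043-08-02.
`weekday 0` advances to the next Sunday; 2043-08-02 is already a Sunday, so it stays at 2043-08-02.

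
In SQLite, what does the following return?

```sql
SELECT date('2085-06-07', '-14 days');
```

Going back 7 days from 2085-06-07 reaches 2085-05-31 (last day of May, 31 days).
Going back 7 days within May lands on 2085-05-24.

2085-05-24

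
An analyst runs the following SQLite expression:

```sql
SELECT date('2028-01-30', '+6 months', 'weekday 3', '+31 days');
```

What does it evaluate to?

Adding +6 months to 2028-01-30 gives 2028-07-30.
`weekday 3` advances to the next Wednesday; 2028-07-30 is a Sunday, so it moves forward to 2028-08-02.
August 2028 has 31 days; 29 remain after the 2nd, so 30 days reach 2028-09-01.
Advancing 1 more day within September lands on 2028-09-02.

2028-09-02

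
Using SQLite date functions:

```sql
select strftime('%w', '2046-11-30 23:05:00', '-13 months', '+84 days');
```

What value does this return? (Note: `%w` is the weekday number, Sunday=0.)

First apply '-13 months', '+84 days': 2046-11-30 23:05:00 → 2046-01-22 23:05:00.
2046-01-22 is a Monday; with Sunday=0 that is 1.

1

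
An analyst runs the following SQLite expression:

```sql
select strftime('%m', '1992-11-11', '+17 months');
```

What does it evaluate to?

04

First apply '+17 months': 1992-11-11 → 1994-04-11.
`%m` extracts the 2-digit month (01-12): 04.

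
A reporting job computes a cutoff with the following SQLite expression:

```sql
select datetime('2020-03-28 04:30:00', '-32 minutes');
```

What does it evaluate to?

2020-03-28 03:58:00

-32 minutes from 2020-03-28 04:30:00 is 2020-03-28 03:58:00.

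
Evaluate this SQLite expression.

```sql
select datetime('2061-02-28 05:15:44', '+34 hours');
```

2061-03-01 15:15:44

+34 hours from 2061-02-28 05:15:44 is 2061-03-01 15:15:44 (crosses midnight).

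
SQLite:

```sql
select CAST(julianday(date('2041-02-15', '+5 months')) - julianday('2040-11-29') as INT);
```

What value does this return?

Adding +5 months to 2041-02-15 gives 2041-07-15.
1 day remains in November 2040 after the 29th (30 − 29).
Full months from December 2040 through June 2041 contribute their day counts.
Then 15 days into July 2041.
Total: 1 + 31 + 31 + 28 + 31 + 30 + 31 + 30 + 15 = 228.

228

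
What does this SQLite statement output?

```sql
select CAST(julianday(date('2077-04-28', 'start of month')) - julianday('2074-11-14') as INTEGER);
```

`start of month` rewinds 2077-04-28 to 2077-04-01.
16 days remain in November 2074 after the 14th (30 − 14).
Full months from December 2074 through March 2077 contribute their day counts.
Then 1 day into April 2077.
Total: 16 + 31 + 31 + 28 + 31 + 30 + 31 + 30 + 31 + 31 + 30 + 31 + 30 + 31 + 31 + 29 + 31 + 30 + 31 + 30 + 31 + 31 + 30 + 31 + 30 + 31 + 31 + 28 + 31 + 1 = 869.

869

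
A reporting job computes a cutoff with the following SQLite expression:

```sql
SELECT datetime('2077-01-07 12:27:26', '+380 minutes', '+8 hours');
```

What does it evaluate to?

2077-01-08 02:47:26

380 minutes = 6h 20m; +380 minutes from 2077-01-07 12:27:26 is 2077-01-07 18:47:26.
+8 hours from 2077-01-07 18:47:26 is 2077-01-08 02:47:26 (crosses midnight).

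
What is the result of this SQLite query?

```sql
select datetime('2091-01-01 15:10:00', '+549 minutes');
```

2091-01-02 00:19:00

549 minutes = 9h 9m; +549 minutes from 2091-01-01 15:10:00 is 2091-01-02 00:19:00 (crosses midnight).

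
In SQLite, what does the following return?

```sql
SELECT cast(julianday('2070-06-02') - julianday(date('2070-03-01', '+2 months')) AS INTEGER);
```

Adding +2 months to 2070-03-01 gives 2070-05-01.
30 days remain in May 2070 after the 1st (31 − 1).
Then 2 days into June 2070.
Total: 30 + 2 = 32.

32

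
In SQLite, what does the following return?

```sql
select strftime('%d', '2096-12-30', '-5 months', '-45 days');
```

First apply '-5 months', '-45 days': 2096-12-30 → 2096-06-15.
`%d` extracts the 2-digit day of month: 15.

15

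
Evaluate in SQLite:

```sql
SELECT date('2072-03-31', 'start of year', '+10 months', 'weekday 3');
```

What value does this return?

2072-11-02

`start of year` rewinds 2072-03-31 to 2072-01-01.
Adding +10 months to 2072-01-01 gives 2072-11-01.
`weekday 3` advances to the next Wednesday; 2072-11-01 is a Tuesday, so it moves forward to 2072-11-02.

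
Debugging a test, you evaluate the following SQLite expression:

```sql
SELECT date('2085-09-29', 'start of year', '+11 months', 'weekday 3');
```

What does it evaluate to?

`start of year` rewinds 2085-09-29 to 2085-01-01.
Adding +11 months to 2085-01-01 gives 2085-12-01.
`weekday 3` advances to the next Wednesday; 2085-12-01 is a Saturday, so it moves forward to 2085-12-05.

2085-12-05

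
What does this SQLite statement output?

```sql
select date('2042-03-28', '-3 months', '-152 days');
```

Adding -3 months to 2042-03-28 gives 2041-12-28.
Applying '-152 days' to 2041-12-28: counting 152 days back gives 2041-07-29.

2041-07-29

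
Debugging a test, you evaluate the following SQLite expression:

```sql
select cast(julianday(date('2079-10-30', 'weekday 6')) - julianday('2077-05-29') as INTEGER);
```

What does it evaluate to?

889

`weekday 6` advances to the next Saturday; 2079-10-30 is a Monday, so it moves forward to 2079-11-04.
2 days remain in May 2077 after the 29th (31 − 29).
Full months from June 2077 through October 2079 contribute their day counts.
Then 4 days into November 2079.
Total: 2 + 30 + 31 + 31 + 30 + 31 + 30 + 31 + 31 + 28 + 31 + 30 + 31 + 30 + 31 + 31 + 30 + 31 + 30 + 31 + 31 + 28 + 31 + 30 + 31 + 30 + 31 + 31 + 30 + 31 + 4 = 889.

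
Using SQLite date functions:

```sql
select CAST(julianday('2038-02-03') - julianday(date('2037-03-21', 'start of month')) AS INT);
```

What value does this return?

339

`start of month` rewinds 2037-03-21 to 2037-03-01.
30 days remain in March 2037 after the 1st (31 − 1).
Full months from April 2037 through January 2038 contribute their day counts.
Then 3 days into February 2038.
Total: 30 + 30 + 31 + 30 + 31 + 31 + 30 + 31 + 30 + 31 + 31 + 3 = 339.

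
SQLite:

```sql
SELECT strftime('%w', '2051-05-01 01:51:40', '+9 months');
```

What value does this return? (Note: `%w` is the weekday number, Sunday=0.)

First apply '+9 months': 2051-05-01 01:51:40 → 2052-02-01 01:51:40.
2052-02-01 is a Thursday; with Sunday=0 that is 4.

4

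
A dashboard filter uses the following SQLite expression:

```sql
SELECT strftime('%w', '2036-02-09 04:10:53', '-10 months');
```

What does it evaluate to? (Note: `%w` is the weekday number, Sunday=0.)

1

First apply '-10 months': 2036-02-09 04:10:53 → 2035-04-09 04:10:53.
2035-04-09 is a Monday; with Sunday=0 that is 1.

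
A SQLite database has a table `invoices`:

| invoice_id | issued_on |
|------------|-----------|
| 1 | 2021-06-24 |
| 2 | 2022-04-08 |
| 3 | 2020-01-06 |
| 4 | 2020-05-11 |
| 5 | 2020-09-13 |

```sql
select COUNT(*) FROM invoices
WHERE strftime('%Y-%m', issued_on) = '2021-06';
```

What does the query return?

Rows with year-month 2021-06: 2021-06-24 → 1.

1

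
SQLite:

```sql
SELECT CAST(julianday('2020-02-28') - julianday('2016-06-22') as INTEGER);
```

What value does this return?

8 days remain in June 2016 after the 22nd (30 − 22).
Full months from July 2016 through January 2020 contribute their day counts.
Then 28 days into February 2020.
Total: 8 + 31 + 31 + 30 + 31 + 30 + 31 + 31 + 28 + 31 + 30 + 31 + 30 + 31 + 31 + 30 + 31 + 30 + 31 + 31 + 28 + 31 + 30 + 31 + 30 + 31 + 31 + 30 + 31 + 30 + 31 + 31 + 28 + 31 + 30 + 31 + 30 + 31 + 31 + 30 + 31 + 30 + 31 + 31 + 28 = 1346.

1346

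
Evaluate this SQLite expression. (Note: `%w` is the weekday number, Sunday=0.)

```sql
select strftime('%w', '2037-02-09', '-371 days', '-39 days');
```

First apply '-371 days', '-39 days': 2037-02-09 → 2035-12-27.
2035-12-27 is a Thursday; with Sunday=0 that is 4.

4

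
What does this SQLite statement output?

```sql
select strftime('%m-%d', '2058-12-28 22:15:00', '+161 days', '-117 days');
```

First apply '+161 days', '-117 days': 2058-12-28 22:15:00 → 2059-02-10 22:15:00.
`%m-%d` extracts the month-day: 02-10.

02-10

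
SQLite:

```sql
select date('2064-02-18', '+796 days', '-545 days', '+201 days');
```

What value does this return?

2065-05-15

Applying '+796 days' to 2064-02-18: counting 796 days forward gives 2066-04-24.
Applying '-545 days' to 2066-04-24: counting 545 days back gives 2064-10-26.
Applying '+201 days' to 2064-10-26: counting 201 days forward gives 2065-05-15.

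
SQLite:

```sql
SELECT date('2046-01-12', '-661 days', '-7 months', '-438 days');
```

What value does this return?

2042-06-10

Applying '-661 days' to 2046-01-12: counting 661 days back gives 2044-03-22.
Adding -7 months to 2044-03-22 gives 2043-08-22.
Applying '-438 days' to 2043-08-22: counting 438 days back gives 2042-06-10.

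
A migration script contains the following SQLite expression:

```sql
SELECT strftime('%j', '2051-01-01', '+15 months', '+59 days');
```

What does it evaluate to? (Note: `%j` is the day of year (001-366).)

151

First apply '+15 months', '+59 days': 2051-01-01 → 2052-05-30.
Day-of-year for 2052-05-30: days since 2052-01-01 inclusive = 151, zero-padded to 151.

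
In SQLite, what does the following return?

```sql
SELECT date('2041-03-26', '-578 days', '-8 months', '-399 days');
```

Applying '-578 days' to 2041-03-26: counting 578 days back gives 2039-08-26.
Adding -8 months to 2039-08-26 gives 2038-12-26.
Applying '-399 days' to 2038-12-26: counting 399 days back gives 2037-11-22.

2037-11-22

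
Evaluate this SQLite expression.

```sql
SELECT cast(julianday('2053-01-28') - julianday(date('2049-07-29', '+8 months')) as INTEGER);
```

Adding +8 months to 2049-07-29 gives 2050-03-29.
2 days remain in March 2050 after the 29th (31 − 29).
Full months from April 2050 through December 2052 contribute their day counts.
Then 28 days into January 2053.
Total: 2 + 30 + 31 + 30 + 31 + 31 + 30 + 31 + 30 + 31 + 31 + 28 + 31 + 30 + 31 + 30 + 31 + 31 + 30 + 31 + 30 + 31 + 31 + 29 + 31 + 30 + 31 + 30 + 31 + 31 + 30 + 31 + 30 + 31 + 28 = 1036.

1036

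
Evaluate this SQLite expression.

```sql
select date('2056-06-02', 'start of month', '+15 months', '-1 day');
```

`start of month` rewinds 2056-06-02 to 2056-06-01.
Adding +15 months to 2056-06-01 gives 2057-09-01.
Going back 1 day from 2057-09-01 reaches 2057-08-31 (last day of August, 31 days).

2057-08-31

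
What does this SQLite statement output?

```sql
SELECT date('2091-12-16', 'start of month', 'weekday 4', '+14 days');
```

2091-12-20

`start of month` rewinds 2091-12-16 to 2091-12-01.
`weekday 4` advances to the next Thursday; 2091-12-01 is a Saturday, so it moves forward to 2091-12-06.
Advancing 14 more days within December lands on 2091-12-20.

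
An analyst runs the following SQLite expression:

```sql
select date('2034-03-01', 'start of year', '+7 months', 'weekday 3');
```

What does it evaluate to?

`start of year` rewinds 2034-03-01 to 2034-01-01.
Adding +7 months to 2034-01-01 gives 2034-08-01.
`weekday 3` advances to the next Wednesday; 2034-08-01 is a Tuesday, so it moves forward to 2034-08-02.

2034-08-02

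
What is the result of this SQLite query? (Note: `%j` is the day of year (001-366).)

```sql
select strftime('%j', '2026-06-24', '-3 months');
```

083

First apply '-3 months': 2026-06-24 → 2026-03-24.
Day-of-year for 2026-03-24: days since 2026-01-01 inclusive = 83, zero-padded to 083.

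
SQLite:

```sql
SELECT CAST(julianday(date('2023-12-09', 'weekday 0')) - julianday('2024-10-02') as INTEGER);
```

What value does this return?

`weekday 0` advances to the next Sunday; 2023-12-09 is a Saturday, so it moves forward to 2023-12-10.
21 days remain in December 2023 after the 10th (31 − 10).
Full months from January 2024 through September 2024 contribute their day counts.
Then 2 days into October 2024.
Total: 21 + 31 + 29 + 31 + 30 + 31 + 30 + 31 + 31 + 30 + 2 = 297.
The subtraction is earlier − later, so the result is −297 → -297.

-297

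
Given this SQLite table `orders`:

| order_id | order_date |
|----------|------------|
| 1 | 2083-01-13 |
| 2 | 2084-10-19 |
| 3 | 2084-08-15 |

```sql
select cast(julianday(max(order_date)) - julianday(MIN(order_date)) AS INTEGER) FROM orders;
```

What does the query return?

MIN = 2083-01-13, MAX = 2084-10-19.
18 days remain in January 2083 after the 13th (31 − 13).
Full months from February 2083 through September 2084 contribute their day counts.
Then 19 days into October 2084.
Total: 18 + 28 + 31 + 30 + 31 + 30 + 31 + 31 + 30 + 31 + 30 + 31 + 31 + 29 + 31 + 30 + 31 + 30 + 31 + 31 + 30 + 19 = 645.

645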